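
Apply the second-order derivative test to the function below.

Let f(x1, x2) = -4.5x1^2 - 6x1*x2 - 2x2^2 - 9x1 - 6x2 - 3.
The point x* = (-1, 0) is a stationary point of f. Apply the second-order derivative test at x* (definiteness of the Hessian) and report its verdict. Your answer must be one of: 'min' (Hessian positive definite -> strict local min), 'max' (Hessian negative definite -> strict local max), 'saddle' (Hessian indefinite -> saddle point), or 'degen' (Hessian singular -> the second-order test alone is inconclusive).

Compute the Hessian H = grad^2 f:
  H = [[-9, -6], [-6, -4]]
Verify stationarity: grad f(x*) = H x* + g = (0, 0).
Eigenvalues of H: -13, 0.
H has a zero eigenvalue (singular; negative semidefinite but not definite), so H is neither positive definite, negative definite, nor indefinite. The second-order test alone is inconclusive -> degen.
(Indeed, f is constant along the null direction of H through x*, so x* is not a strict local extremum.)

degen


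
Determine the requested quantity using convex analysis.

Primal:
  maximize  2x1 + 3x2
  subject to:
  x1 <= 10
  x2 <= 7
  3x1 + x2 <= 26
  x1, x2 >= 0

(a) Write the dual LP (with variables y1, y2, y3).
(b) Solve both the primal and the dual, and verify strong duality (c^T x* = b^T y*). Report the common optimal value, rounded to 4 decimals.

The standard primal-dual pair for 'max c^T x s.t. A x <= b, x >= 0' is:
  Dual:  min b^T y  s.t.  A^T y >= c,  y >= 0.

So the dual LP is:
  minimize  10y1 + 7y2 + 26y3
  subject to:
    y1 + 3y3 >= 2
    y2 + y3 >= 3
    y1, y2, y3 >= 0

Solving the primal: x* = (6.3333, 7).
  primal value c^T x* = 33.6667.
Solving the dual: y* = (0, 2.3333, 0.6667).
  dual value b^T y* = 33.6667.
Strong duality: c^T x* = b^T y*. Confirmed.

33.6667


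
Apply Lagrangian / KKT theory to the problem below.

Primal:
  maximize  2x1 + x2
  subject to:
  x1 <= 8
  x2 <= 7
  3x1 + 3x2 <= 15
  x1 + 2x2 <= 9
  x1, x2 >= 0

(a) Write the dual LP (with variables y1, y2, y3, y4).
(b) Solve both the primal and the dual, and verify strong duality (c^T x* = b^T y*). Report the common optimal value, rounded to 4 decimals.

The standard primal-dual pair for 'max c^T x s.t. A x <= b, x >= 0' is:
  Dual:  min b^T y  s.t.  A^T y >= c,  y >= 0.

So the dual LP is:
  minimize  8y1 + 7y2 + 15y3 + 9y4
  subject to:
    y1 + 3y3 + y4 >= 2
    y2 + 3y3 + 2y4 >= 1
    y1, y2, y3, y4 >= 0

Solving the primal: x* = (5, 0).
  primal value c^T x* = 10.
Solving the dual: y* = (0, 0, 0.6667, 0).
  dual value b^T y* = 10.
Strong duality: c^T x* = b^T y*. Confirmed.

10


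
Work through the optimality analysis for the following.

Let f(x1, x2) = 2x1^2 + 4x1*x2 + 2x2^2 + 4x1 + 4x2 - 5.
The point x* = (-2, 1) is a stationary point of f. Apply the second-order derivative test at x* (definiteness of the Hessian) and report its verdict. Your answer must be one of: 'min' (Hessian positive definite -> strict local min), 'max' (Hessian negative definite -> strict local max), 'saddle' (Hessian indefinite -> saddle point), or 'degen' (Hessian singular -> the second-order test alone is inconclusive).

Compute the Hessian H = grad^2 f:
  H = [[4, 4], [4, 4]]
Verify stationarity: grad f(x*) = H x* + g = (0, 0).
Eigenvalues of H: 0, 8.
H has a zero eigenvalue (singular; positive semidefinite but not definite), so H is neither positive definite, negative definite, nor indefinite. The second-order test alone is inconclusive -> degen.
(Indeed, f is constant along the null direction of H through x*, so x* is not a strict local extremum.)

degen


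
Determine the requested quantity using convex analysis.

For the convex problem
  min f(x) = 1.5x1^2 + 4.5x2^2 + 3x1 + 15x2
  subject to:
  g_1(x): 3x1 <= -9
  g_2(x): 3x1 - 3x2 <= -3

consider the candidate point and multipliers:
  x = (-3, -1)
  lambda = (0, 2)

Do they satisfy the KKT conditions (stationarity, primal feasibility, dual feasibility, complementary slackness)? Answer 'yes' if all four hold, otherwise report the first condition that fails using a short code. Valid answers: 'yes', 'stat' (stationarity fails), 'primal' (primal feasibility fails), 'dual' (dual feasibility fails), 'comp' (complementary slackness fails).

Gradient of f: grad f(x) = Q x + c = (-6, 6)
Constraint values g_i(x) = a_i^T x - b_i:
  g_1((-3, -1)) = 0
  g_2((-3, -1)) = -3
Stationarity residual: grad f(x) + sum_i lambda_i a_i = (0, 0)
  -> stationarity OK
Primal feasibility (all g_i <= 0): OK
Dual feasibility (all lambda_i >= 0): OK
Complementary slackness (lambda_i * g_i(x) = 0 for all i): FAILS

Verdict: the first failing condition is complementary_slackness -> comp.

comp


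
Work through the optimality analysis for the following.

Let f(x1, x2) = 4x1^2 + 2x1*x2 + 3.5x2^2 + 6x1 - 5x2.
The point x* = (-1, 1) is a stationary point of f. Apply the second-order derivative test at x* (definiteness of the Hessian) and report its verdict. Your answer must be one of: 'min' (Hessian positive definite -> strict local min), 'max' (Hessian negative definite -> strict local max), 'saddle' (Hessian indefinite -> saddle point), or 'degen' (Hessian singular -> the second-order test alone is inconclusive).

Compute the Hessian H = grad^2 f:
  H = [[8, 2], [2, 7]]
Verify stationarity: grad f(x*) = H x* + g = (0, 0).
Eigenvalues of H: 5.4384, 9.5616.
Both eigenvalues > 0, so H is positive definite -> x* is a strict local min.

min


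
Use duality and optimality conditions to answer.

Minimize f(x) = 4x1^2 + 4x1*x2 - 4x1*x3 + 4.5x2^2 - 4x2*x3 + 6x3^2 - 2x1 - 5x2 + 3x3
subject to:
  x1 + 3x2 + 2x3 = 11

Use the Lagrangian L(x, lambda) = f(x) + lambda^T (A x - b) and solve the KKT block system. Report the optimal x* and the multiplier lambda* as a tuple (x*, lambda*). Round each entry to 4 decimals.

Form the Lagrangian:
  L(x, lambda) = (1/2) x^T Q x + c^T x + lambda^T (A x - b)
Stationarity (grad_x L = 0): Q x + c + A^T lambda = 0.
Primal feasibility: A x = b.

This gives the KKT block system:
  [ Q   A^T ] [ x     ]   [-c ]
  [ A    0  ] [ lambda ] = [ b ]

Solving the linear system:
  x*      = (0.2419, 2.6129, 1.4597)
  lambda* = (-4.5484)
  f(x*)   = 20.4315

x* = (0.2419, 2.6129, 1.4597), lambda* = (-4.5484)


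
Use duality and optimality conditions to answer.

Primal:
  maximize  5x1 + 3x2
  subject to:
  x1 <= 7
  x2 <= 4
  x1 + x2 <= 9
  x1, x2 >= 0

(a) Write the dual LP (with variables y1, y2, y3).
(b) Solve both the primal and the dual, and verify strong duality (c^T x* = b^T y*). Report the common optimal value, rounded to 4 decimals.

The standard primal-dual pair for 'max c^T x s.t. A x <= b, x >= 0' is:
  Dual:  min b^T y  s.t.  A^T y >= c,  y >= 0.

So the dual LP is:
  minimize  7y1 + 4y2 + 9y3
  subject to:
    y1 + y3 >= 5
    y2 + y3 >= 3
    y1, y2, y3 >= 0

Solving the primal: x* = (7, 2).
  primal value c^T x* = 41.
Solving the dual: y* = (2, 0, 3).
  dual value b^T y* = 41.
Strong duality: c^T x* = b^T y*. Confirmed.

41


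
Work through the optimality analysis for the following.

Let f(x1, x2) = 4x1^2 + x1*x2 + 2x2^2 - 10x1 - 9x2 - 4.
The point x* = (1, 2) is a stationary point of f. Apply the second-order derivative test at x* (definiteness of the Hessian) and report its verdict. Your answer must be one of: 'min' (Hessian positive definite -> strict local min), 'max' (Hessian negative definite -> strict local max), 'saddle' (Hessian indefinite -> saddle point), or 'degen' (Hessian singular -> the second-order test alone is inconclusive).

Compute the Hessian H = grad^2 f:
  H = [[8, 1], [1, 4]]
Verify stationarity: grad f(x*) = H x* + g = (0, 0).
Eigenvalues of H: 3.7639, 8.2361.
Both eigenvalues > 0, so H is positive definite -> x* is a strict local min.

min


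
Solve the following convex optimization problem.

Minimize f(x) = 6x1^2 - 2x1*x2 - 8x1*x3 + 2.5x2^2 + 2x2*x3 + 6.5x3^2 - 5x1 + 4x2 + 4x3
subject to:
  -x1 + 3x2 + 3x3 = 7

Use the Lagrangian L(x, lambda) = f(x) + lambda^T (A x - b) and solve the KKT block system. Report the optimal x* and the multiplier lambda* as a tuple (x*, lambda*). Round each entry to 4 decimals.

Form the Lagrangian:
  L(x, lambda) = (1/2) x^T Q x + c^T x + lambda^T (A x - b)
Stationarity (grad_x L = 0): Q x + c + A^T lambda = 0.
Primal feasibility: A x = b.

This gives the KKT block system:
  [ Q   A^T ] [ x     ]   [-c ]
  [ A    0  ] [ lambda ] = [ b ]

Solving the linear system:
  x*      = (1.0288, 1.6619, 1.0144)
  lambda* = (-4.0935)
  f(x*)   = 17.1079

x* = (1.0288, 1.6619, 1.0144), lambda* = (-4.0935)


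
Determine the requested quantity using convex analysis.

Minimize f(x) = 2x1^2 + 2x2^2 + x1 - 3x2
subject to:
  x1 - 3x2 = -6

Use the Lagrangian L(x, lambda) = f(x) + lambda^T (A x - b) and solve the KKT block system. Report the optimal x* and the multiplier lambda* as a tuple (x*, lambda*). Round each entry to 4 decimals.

Form the Lagrangian:
  L(x, lambda) = (1/2) x^T Q x + c^T x + lambda^T (A x - b)
Stationarity (grad_x L = 0): Q x + c + A^T lambda = 0.
Primal feasibility: A x = b.

This gives the KKT block system:
  [ Q   A^T ] [ x     ]   [-c ]
  [ A    0  ] [ lambda ] = [ b ]

Solving the linear system:
  x*      = (-0.6, 1.8)
  lambda* = (1.4)
  f(x*)   = 1.2

x* = (-0.6, 1.8), lambda* = (1.4)


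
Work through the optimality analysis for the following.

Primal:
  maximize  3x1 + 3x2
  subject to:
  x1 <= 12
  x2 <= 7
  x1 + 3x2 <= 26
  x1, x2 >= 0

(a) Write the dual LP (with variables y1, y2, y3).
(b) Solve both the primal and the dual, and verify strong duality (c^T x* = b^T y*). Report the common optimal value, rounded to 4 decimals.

The standard primal-dual pair for 'max c^T x s.t. A x <= b, x >= 0' is:
  Dual:  min b^T y  s.t.  A^T y >= c,  y >= 0.

So the dual LP is:
  minimize  12y1 + 7y2 + 26y3
  subject to:
    y1 + y3 >= 3
    y2 + 3y3 >= 3
    y1, y2, y3 >= 0

Solving the primal: x* = (12, 4.6667).
  primal value c^T x* = 50.
Solving the dual: y* = (2, 0, 1).
  dual value b^T y* = 50.
Strong duality: c^T x* = b^T y*. Confirmed.

50


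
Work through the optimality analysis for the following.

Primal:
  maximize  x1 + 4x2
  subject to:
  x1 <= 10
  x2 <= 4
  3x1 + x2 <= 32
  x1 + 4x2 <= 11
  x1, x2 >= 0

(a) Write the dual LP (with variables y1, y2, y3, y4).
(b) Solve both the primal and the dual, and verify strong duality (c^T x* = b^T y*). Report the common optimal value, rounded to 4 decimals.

The standard primal-dual pair for 'max c^T x s.t. A x <= b, x >= 0' is:
  Dual:  min b^T y  s.t.  A^T y >= c,  y >= 0.

So the dual LP is:
  minimize  10y1 + 4y2 + 32y3 + 11y4
  subject to:
    y1 + 3y3 + y4 >= 1
    y2 + y3 + 4y4 >= 4
    y1, y2, y3, y4 >= 0

Solving the primal: x* = (10, 0.25).
  primal value c^T x* = 11.
Solving the dual: y* = (0, 0, 0, 1).
  dual value b^T y* = 11.
Strong duality: c^T x* = b^T y*. Confirmed.

11


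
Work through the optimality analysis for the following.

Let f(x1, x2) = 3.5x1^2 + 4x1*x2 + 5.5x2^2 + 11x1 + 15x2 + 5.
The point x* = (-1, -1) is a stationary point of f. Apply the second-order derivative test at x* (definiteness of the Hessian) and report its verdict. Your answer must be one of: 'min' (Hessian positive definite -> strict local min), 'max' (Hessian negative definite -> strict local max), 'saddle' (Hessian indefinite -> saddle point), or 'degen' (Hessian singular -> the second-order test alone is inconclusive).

Compute the Hessian H = grad^2 f:
  H = [[7, 4], [4, 11]]
Verify stationarity: grad f(x*) = H x* + g = (0, 0).
Eigenvalues of H: 4.5279, 13.4721.
Both eigenvalues > 0, so H is positive definite -> x* is a strict local min.

min


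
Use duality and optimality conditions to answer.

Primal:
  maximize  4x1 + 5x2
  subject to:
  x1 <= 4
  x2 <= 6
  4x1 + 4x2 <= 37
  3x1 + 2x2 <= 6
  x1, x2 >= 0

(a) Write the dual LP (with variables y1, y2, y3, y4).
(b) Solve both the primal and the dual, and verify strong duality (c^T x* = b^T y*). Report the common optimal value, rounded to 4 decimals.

The standard primal-dual pair for 'max c^T x s.t. A x <= b, x >= 0' is:
  Dual:  min b^T y  s.t.  A^T y >= c,  y >= 0.

So the dual LP is:
  minimize  4y1 + 6y2 + 37y3 + 6y4
  subject to:
    y1 + 4y3 + 3y4 >= 4
    y2 + 4y3 + 2y4 >= 5
    y1, y2, y3, y4 >= 0

Solving the primal: x* = (0, 3).
  primal value c^T x* = 15.
Solving the dual: y* = (0, 0, 0, 2.5).
  dual value b^T y* = 15.
Strong duality: c^T x* = b^T y*. Confirmed.

15


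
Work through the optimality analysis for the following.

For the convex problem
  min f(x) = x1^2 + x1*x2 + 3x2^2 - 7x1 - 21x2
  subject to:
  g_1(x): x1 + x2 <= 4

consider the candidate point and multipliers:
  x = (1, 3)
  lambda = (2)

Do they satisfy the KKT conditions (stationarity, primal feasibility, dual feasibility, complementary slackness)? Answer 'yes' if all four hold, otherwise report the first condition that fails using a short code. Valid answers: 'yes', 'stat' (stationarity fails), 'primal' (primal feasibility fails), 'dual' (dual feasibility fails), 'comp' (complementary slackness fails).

Gradient of f: grad f(x) = Q x + c = (-2, -2)
Constraint values g_i(x) = a_i^T x - b_i:
  g_1((1, 3)) = 0
Stationarity residual: grad f(x) + sum_i lambda_i a_i = (0, 0)
  -> stationarity OK
Primal feasibility (all g_i <= 0): OK
Dual feasibility (all lambda_i >= 0): OK
Complementary slackness (lambda_i * g_i(x) = 0 for all i): OK

Verdict: yes, KKT holds.

yes


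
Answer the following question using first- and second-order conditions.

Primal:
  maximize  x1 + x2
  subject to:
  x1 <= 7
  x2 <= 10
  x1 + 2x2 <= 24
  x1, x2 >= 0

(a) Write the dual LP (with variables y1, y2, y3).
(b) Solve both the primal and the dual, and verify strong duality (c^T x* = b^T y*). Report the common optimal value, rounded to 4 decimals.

The standard primal-dual pair for 'max c^T x s.t. A x <= b, x >= 0' is:
  Dual:  min b^T y  s.t.  A^T y >= c,  y >= 0.

So the dual LP is:
  minimize  7y1 + 10y2 + 24y3
  subject to:
    y1 + y3 >= 1
    y2 + 2y3 >= 1
    y1, y2, y3 >= 0

Solving the primal: x* = (7, 8.5).
  primal value c^T x* = 15.5.
Solving the dual: y* = (0.5, 0, 0.5).
  dual value b^T y* = 15.5.
Strong duality: c^T x* = b^T y*. Confirmed.

15.5


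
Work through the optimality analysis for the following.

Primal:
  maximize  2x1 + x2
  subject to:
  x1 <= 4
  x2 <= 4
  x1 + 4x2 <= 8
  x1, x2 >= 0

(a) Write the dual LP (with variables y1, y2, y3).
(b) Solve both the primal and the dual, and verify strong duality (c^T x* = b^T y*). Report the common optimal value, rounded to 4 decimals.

The standard primal-dual pair for 'max c^T x s.t. A x <= b, x >= 0' is:
  Dual:  min b^T y  s.t.  A^T y >= c,  y >= 0.

So the dual LP is:
  minimize  4y1 + 4y2 + 8y3
  subject to:
    y1 + y3 >= 2
    y2 + 4y3 >= 1
    y1, y2, y3 >= 0

Solving the primal: x* = (4, 1).
  primal value c^T x* = 9.
Solving the dual: y* = (1.75, 0, 0.25).
  dual value b^T y* = 9.
Strong duality: c^T x* = b^T y*. Confirmed.

9


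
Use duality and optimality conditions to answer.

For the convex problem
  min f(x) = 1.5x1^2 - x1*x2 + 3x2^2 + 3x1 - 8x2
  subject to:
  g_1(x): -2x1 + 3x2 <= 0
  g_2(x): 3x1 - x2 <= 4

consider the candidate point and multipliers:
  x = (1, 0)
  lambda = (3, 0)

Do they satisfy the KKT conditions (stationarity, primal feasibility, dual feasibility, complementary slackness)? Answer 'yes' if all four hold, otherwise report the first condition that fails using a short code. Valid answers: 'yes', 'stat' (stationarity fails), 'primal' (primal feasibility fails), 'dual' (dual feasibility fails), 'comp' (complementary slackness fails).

Gradient of f: grad f(x) = Q x + c = (6, -9)
Constraint values g_i(x) = a_i^T x - b_i:
  g_1((1, 0)) = -2
  g_2((1, 0)) = -1
Stationarity residual: grad f(x) + sum_i lambda_i a_i = (0, 0)
  -> stationarity OK
Primal feasibility (all g_i <= 0): OK
Dual feasibility (all lambda_i >= 0): OK
Complementary slackness (lambda_i * g_i(x) = 0 for all i): FAILS

Verdict: the first failing condition is complementary_slackness -> comp.

comp


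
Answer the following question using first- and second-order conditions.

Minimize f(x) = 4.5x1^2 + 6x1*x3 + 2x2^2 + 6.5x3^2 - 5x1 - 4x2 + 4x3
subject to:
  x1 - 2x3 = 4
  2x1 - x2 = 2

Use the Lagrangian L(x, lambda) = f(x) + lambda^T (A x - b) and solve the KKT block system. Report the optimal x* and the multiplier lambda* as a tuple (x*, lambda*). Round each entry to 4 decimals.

Form the Lagrangian:
  L(x, lambda) = (1/2) x^T Q x + c^T x + lambda^T (A x - b)
Stationarity (grad_x L = 0): Q x + c + A^T lambda = 0.
Primal feasibility: A x = b.

This gives the KKT block system:
  [ Q   A^T ] [ x     ]   [-c ]
  [ A    0  ] [ lambda ] = [ b ]

Solving the linear system:
  x*      = (1.5182, 1.0365, -1.2409)
  lambda* = (-1.5109, 0.146)
  f(x*)   = -5.4745

x* = (1.5182, 1.0365, -1.2409), lambda* = (-1.5109, 0.146)


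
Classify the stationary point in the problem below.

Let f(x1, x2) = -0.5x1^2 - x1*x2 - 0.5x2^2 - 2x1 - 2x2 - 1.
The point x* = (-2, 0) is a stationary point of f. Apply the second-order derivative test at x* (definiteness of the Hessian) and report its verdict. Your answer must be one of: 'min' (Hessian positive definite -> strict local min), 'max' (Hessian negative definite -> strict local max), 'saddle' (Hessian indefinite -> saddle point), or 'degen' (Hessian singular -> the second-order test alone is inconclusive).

Compute the Hessian H = grad^2 f:
  H = [[-1, -1], [-1, -1]]
Verify stationarity: grad f(x*) = H x* + g = (0, 0).
Eigenvalues of H: -2, 0.
H has a zero eigenvalue (singular; negative semidefinite but not definite), so H is neither positive definite, negative definite, nor indefinite. The second-order test alone is inconclusive -> degen.
(Indeed, f is constant along the null direction of H through x*, so x* is not a strict local extremum.)

degen


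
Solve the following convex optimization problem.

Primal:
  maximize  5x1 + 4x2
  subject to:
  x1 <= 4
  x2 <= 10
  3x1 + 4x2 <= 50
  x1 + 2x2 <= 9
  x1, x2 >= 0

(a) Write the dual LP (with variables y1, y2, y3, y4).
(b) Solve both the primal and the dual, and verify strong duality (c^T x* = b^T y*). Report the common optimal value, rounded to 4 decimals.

The standard primal-dual pair for 'max c^T x s.t. A x <= b, x >= 0' is:
  Dual:  min b^T y  s.t.  A^T y >= c,  y >= 0.

So the dual LP is:
  minimize  4y1 + 10y2 + 50y3 + 9y4
  subject to:
    y1 + 3y3 + y4 >= 5
    y2 + 4y3 + 2y4 >= 4
    y1, y2, y3, y4 >= 0

Solving the primal: x* = (4, 2.5).
  primal value c^T x* = 30.
Solving the dual: y* = (3, 0, 0, 2).
  dual value b^T y* = 30.
Strong duality: c^T x* = b^T y*. Confirmed.

30


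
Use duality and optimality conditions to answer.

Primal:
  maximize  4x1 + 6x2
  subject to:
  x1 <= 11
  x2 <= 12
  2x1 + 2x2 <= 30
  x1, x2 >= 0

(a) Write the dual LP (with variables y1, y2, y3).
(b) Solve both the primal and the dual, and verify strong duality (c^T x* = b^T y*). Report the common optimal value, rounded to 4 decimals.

The standard primal-dual pair for 'max c^T x s.t. A x <= b, x >= 0' is:
  Dual:  min b^T y  s.t.  A^T y >= c,  y >= 0.

So the dual LP is:
  minimize  11y1 + 12y2 + 30y3
  subject to:
    y1 + 2y3 >= 4
    y2 + 2y3 >= 6
    y1, y2, y3 >= 0

Solving the primal: x* = (3, 12).
  primal value c^T x* = 84.
Solving the dual: y* = (0, 2, 2).
  dual value b^T y* = 84.
Strong duality: c^T x* = b^T y*. Confirmed.

84


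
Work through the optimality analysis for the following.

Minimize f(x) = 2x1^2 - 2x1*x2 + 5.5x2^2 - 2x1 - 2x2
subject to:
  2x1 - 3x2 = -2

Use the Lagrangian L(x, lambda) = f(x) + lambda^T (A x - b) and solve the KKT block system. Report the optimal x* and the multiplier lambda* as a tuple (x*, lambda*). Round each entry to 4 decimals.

Form the Lagrangian:
  L(x, lambda) = (1/2) x^T Q x + c^T x + lambda^T (A x - b)
Stationarity (grad_x L = 0): Q x + c + A^T lambda = 0.
Primal feasibility: A x = b.

This gives the KKT block system:
  [ Q   A^T ] [ x     ]   [-c ]
  [ A    0  ] [ lambda ] = [ b ]

Solving the linear system:
  x*      = (-0.0357, 0.6429)
  lambda* = (1.7143)
  f(x*)   = 1.1071

x* = (-0.0357, 0.6429), lambda* = (1.7143)


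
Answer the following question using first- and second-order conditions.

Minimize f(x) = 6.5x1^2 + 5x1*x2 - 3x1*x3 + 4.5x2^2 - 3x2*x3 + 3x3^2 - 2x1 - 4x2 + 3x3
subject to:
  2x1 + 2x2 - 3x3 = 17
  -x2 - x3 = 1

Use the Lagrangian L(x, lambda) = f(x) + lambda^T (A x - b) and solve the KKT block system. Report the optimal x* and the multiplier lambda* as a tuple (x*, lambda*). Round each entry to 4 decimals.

Form the Lagrangian:
  L(x, lambda) = (1/2) x^T Q x + c^T x + lambda^T (A x - b)
Stationarity (grad_x L = 0): Q x + c + A^T lambda = 0.
Primal feasibility: A x = b.

This gives the KKT block system:
  [ Q   A^T ] [ x     ]   [-c ]
  [ A    0  ] [ lambda ] = [ b ]

Solving the linear system:
  x*      = (0.0924, 2.7631, -3.7631)
  lambda* = (-12.1526, 8.3133)
  f(x*)   = 87.8775

x* = (0.0924, 2.7631, -3.7631), lambda* = (-12.1526, 8.3133)


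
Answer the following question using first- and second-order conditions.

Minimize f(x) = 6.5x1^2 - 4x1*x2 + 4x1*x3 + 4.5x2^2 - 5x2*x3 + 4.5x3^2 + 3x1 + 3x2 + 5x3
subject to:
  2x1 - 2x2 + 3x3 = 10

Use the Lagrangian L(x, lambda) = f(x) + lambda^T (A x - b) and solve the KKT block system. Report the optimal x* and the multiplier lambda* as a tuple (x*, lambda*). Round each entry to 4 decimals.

Form the Lagrangian:
  L(x, lambda) = (1/2) x^T Q x + c^T x + lambda^T (A x - b)
Stationarity (grad_x L = 0): Q x + c + A^T lambda = 0.
Primal feasibility: A x = b.

This gives the KKT block system:
  [ Q   A^T ] [ x     ]   [-c ]
  [ A    0  ] [ lambda ] = [ b ]

Solving the linear system:
  x*      = (0.3577, -1.4134, 2.1526)
  lambda* = (-10.9571)
  f(x*)   = 58.5835

x* = (0.3577, -1.4134, 2.1526), lambda* = (-10.9571)


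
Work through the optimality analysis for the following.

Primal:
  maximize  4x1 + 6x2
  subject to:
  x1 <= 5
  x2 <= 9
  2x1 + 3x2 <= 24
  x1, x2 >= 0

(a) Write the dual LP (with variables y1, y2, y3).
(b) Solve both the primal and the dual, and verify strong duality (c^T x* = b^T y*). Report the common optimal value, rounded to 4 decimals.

The standard primal-dual pair for 'max c^T x s.t. A x <= b, x >= 0' is:
  Dual:  min b^T y  s.t.  A^T y >= c,  y >= 0.

So the dual LP is:
  minimize  5y1 + 9y2 + 24y3
  subject to:
    y1 + 2y3 >= 4
    y2 + 3y3 >= 6
    y1, y2, y3 >= 0

Solving the primal: x* = (0, 8).
  primal value c^T x* = 48.
Solving the dual: y* = (0, 0, 2).
  dual value b^T y* = 48.
Strong duality: c^T x* = b^T y*. Confirmed.

48


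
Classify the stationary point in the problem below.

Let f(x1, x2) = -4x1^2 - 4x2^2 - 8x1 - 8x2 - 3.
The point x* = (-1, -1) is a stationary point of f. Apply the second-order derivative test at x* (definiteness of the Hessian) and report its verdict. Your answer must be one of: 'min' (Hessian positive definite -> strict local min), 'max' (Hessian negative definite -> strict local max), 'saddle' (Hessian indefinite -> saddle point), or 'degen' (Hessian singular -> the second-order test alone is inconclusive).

Compute the Hessian H = grad^2 f:
  H = [[-8, 0], [0, -8]]
Verify stationarity: grad f(x*) = H x* + g = (0, 0).
Eigenvalues of H: -8, -8.
Both eigenvalues < 0, so H is negative definite -> x* is a strict local max.

max


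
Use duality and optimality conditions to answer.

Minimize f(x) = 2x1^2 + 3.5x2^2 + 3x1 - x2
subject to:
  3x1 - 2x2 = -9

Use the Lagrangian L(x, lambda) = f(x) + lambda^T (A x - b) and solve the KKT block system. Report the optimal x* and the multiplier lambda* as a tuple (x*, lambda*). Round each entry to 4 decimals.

Form the Lagrangian:
  L(x, lambda) = (1/2) x^T Q x + c^T x + lambda^T (A x - b)
Stationarity (grad_x L = 0): Q x + c + A^T lambda = 0.
Primal feasibility: A x = b.

This gives the KKT block system:
  [ Q   A^T ] [ x     ]   [-c ]
  [ A    0  ] [ lambda ] = [ b ]

Solving the linear system:
  x*      = (-2.4684, 0.7975)
  lambda* = (2.2911)
  f(x*)   = 6.2089

x* = (-2.4684, 0.7975), lambda* = (2.2911)


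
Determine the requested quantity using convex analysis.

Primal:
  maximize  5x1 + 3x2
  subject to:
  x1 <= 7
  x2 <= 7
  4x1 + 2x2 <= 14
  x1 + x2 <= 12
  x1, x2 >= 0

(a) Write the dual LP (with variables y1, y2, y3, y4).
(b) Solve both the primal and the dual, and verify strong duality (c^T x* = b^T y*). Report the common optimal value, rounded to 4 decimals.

The standard primal-dual pair for 'max c^T x s.t. A x <= b, x >= 0' is:
  Dual:  min b^T y  s.t.  A^T y >= c,  y >= 0.

So the dual LP is:
  minimize  7y1 + 7y2 + 14y3 + 12y4
  subject to:
    y1 + 4y3 + y4 >= 5
    y2 + 2y3 + y4 >= 3
    y1, y2, y3, y4 >= 0

Solving the primal: x* = (0, 7).
  primal value c^T x* = 21.
Solving the dual: y* = (0, 0.5, 1.25, 0).
  dual value b^T y* = 21.
Strong duality: c^T x* = b^T y*. Confirmed.

21


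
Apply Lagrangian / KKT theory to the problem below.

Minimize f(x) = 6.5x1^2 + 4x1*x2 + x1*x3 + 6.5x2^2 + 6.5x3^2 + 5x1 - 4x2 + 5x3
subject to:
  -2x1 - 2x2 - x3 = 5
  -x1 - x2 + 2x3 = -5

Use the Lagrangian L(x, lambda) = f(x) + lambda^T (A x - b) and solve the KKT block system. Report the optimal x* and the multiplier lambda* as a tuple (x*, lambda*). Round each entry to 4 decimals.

Form the Lagrangian:
  L(x, lambda) = (1/2) x^T Q x + c^T x + lambda^T (A x - b)
Stationarity (grad_x L = 0): Q x + c + A^T lambda = 0.
Primal feasibility: A x = b.

This gives the KKT block system:
  [ Q   A^T ] [ x     ]   [-c ]
  [ A    0  ] [ lambda ] = [ b ]

Solving the linear system:
  x*      = (-0.8333, -0.1667, -3)
  lambda* = (-10.7667, 12.0333)
  f(x*)   = 47.75

x* = (-0.8333, -0.1667, -3), lambda* = (-10.7667, 12.0333)


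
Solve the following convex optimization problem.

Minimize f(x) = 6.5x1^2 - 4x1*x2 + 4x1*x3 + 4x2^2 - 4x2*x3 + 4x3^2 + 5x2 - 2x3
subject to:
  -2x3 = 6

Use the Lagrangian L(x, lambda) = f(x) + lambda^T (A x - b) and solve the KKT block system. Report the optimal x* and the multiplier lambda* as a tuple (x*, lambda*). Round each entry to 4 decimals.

Form the Lagrangian:
  L(x, lambda) = (1/2) x^T Q x + c^T x + lambda^T (A x - b)
Stationarity (grad_x L = 0): Q x + c + A^T lambda = 0.
Primal feasibility: A x = b.

This gives the KKT block system:
  [ Q   A^T ] [ x     ]   [-c ]
  [ A    0  ] [ lambda ] = [ b ]

Solving the linear system:
  x*      = (0.3182, -1.9659, -3)
  lambda* = (-8.4318)
  f(x*)   = 23.3807

x* = (0.3182, -1.9659, -3), lambda* = (-8.4318)


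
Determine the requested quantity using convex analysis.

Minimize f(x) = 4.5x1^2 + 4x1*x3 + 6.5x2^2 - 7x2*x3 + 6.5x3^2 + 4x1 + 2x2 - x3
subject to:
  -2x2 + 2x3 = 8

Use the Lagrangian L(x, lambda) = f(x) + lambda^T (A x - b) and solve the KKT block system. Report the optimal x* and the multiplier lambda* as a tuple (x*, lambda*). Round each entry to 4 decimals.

Form the Lagrangian:
  L(x, lambda) = (1/2) x^T Q x + c^T x + lambda^T (A x - b)
Stationarity (grad_x L = 0): Q x + c + A^T lambda = 0.
Primal feasibility: A x = b.

This gives the KKT block system:
  [ Q   A^T ] [ x     ]   [-c ]
  [ A    0  ] [ lambda ] = [ b ]

Solving the linear system:
  x*      = (-1.5217, -1.5761, 2.4239)
  lambda* = (-17.7283)
  f(x*)   = 65.0815

x* = (-1.5217, -1.5761, 2.4239), lambda* = (-17.7283)


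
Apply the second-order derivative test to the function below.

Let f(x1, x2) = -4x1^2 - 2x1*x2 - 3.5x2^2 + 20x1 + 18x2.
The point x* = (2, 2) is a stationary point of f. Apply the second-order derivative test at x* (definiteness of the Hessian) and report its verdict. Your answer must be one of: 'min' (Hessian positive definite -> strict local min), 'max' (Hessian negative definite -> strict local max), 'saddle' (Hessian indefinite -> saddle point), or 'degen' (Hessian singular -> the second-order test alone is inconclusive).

Compute the Hessian H = grad^2 f:
  H = [[-8, -2], [-2, -7]]
Verify stationarity: grad f(x*) = H x* + g = (0, 0).
Eigenvalues of H: -9.5616, -5.4384.
Both eigenvalues < 0, so H is negative definite -> x* is a strict local max.

max


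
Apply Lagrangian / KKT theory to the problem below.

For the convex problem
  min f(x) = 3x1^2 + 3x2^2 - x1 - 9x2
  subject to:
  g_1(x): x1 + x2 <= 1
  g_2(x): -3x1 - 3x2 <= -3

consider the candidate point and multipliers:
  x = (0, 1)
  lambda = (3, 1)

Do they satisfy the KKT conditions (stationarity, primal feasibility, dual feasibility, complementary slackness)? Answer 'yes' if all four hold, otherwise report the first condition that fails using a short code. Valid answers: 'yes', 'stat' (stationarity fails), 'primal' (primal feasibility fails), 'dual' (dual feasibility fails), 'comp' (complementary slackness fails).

Gradient of f: grad f(x) = Q x + c = (-1, -3)
Constraint values g_i(x) = a_i^T x - b_i:
  g_1((0, 1)) = 0
  g_2((0, 1)) = 0
Stationarity residual: grad f(x) + sum_i lambda_i a_i = (-1, -3)
  -> stationarity FAILS
Primal feasibility (all g_i <= 0): OK
Dual feasibility (all lambda_i >= 0): OK
Complementary slackness (lambda_i * g_i(x) = 0 for all i): OK

Verdict: the first failing condition is stationarity -> stat.

stat


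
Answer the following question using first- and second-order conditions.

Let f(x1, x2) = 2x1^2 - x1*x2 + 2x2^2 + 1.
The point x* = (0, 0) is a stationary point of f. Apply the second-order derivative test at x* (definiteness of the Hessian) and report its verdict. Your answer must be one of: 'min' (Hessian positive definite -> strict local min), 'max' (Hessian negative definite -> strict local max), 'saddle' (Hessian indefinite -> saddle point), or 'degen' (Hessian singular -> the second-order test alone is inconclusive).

Compute the Hessian H = grad^2 f:
  H = [[4, -1], [-1, 4]]
Verify stationarity: grad f(x*) = H x* + g = (0, 0).
Eigenvalues of H: 3, 5.
Both eigenvalues > 0, so H is positive definite -> x* is a strict local min.

min


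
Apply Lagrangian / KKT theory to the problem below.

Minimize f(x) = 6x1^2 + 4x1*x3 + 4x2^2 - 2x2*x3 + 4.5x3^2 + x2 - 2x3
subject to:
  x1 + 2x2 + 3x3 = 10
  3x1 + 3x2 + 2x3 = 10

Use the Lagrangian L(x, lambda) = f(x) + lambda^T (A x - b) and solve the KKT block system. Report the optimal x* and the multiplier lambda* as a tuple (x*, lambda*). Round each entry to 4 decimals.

Form the Lagrangian:
  L(x, lambda) = (1/2) x^T Q x + c^T x + lambda^T (A x - b)
Stationarity (grad_x L = 0): Q x + c + A^T lambda = 0.
Primal feasibility: A x = b.

This gives the KKT block system:
  [ Q   A^T ] [ x     ]   [-c ]
  [ A    0  ] [ lambda ] = [ b ]

Solving the linear system:
  x*      = (0.0768, 1.8925, 2.0461)
  lambda* = (-2.9427, -2.0542)
  f(x*)   = 23.8849

x* = (0.0768, 1.8925, 2.0461), lambda* = (-2.9427, -2.0542)


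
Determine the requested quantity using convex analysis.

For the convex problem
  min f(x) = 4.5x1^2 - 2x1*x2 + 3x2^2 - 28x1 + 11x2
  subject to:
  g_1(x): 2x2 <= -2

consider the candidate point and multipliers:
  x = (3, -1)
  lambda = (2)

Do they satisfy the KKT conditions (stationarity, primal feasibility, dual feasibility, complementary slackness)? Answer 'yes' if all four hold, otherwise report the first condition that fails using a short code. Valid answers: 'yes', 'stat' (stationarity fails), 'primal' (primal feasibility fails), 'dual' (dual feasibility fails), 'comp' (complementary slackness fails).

Gradient of f: grad f(x) = Q x + c = (1, -1)
Constraint values g_i(x) = a_i^T x - b_i:
  g_1((3, -1)) = 0
Stationarity residual: grad f(x) + sum_i lambda_i a_i = (1, 3)
  -> stationarity FAILS
Primal feasibility (all g_i <= 0): OK
Dual feasibility (all lambda_i >= 0): OK
Complementary slackness (lambda_i * g_i(x) = 0 for all i): OK

Verdict: the first failing condition is stationarity -> stat.

stat


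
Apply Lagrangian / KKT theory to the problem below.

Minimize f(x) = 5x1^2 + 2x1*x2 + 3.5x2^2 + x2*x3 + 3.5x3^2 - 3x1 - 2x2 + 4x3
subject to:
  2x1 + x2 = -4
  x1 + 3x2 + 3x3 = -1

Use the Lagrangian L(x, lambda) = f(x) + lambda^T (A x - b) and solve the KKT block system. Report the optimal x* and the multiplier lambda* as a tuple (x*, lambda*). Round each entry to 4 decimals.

Form the Lagrangian:
  L(x, lambda) = (1/2) x^T Q x + c^T x + lambda^T (A x - b)
Stationarity (grad_x L = 0): Q x + c + A^T lambda = 0.
Primal feasibility: A x = b.

This gives the KKT block system:
  [ Q   A^T ] [ x     ]   [-c ]
  [ A    0  ] [ lambda ] = [ b ]

Solving the linear system:
  x*      = (-1.974, -0.0519, 0.3766)
  lambda* = (12.5195, -2.1948)
  f(x*)   = 27.7078

x* = (-1.974, -0.0519, 0.3766), lambda* = (12.5195, -2.1948)


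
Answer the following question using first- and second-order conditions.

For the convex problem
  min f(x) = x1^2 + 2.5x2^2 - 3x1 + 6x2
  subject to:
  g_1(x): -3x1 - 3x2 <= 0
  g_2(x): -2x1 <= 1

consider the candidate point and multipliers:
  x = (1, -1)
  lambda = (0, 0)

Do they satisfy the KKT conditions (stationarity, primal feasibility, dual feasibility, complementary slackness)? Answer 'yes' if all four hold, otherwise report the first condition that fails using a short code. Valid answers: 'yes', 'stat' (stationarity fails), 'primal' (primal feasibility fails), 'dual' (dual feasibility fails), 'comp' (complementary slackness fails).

Gradient of f: grad f(x) = Q x + c = (-1, 1)
Constraint values g_i(x) = a_i^T x - b_i:
  g_1((1, -1)) = 0
  g_2((1, -1)) = -3
Stationarity residual: grad f(x) + sum_i lambda_i a_i = (-1, 1)
  -> stationarity FAILS
Primal feasibility (all g_i <= 0): OK
Dual feasibility (all lambda_i >= 0): OK
Complementary slackness (lambda_i * g_i(x) = 0 for all i): OK

Verdict: the first failing condition is stationarity -> stat.

stat


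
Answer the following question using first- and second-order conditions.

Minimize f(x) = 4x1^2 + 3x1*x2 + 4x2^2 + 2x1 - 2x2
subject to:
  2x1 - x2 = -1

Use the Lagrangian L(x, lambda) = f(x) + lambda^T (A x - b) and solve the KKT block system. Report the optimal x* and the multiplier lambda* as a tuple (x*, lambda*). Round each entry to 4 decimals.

Form the Lagrangian:
  L(x, lambda) = (1/2) x^T Q x + c^T x + lambda^T (A x - b)
Stationarity (grad_x L = 0): Q x + c + A^T lambda = 0.
Primal feasibility: A x = b.

This gives the KKT block system:
  [ Q   A^T ] [ x     ]   [-c ]
  [ A    0  ] [ lambda ] = [ b ]

Solving the linear system:
  x*      = (-0.3269, 0.3462)
  lambda* = (-0.2115)
  f(x*)   = -0.7788

x* = (-0.3269, 0.3462), lambda* = (-0.2115)


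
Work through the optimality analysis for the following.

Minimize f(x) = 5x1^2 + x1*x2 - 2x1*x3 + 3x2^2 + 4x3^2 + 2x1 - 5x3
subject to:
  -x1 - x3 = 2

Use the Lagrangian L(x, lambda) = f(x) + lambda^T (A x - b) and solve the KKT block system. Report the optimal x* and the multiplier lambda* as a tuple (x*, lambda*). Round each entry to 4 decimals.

Form the Lagrangian:
  L(x, lambda) = (1/2) x^T Q x + c^T x + lambda^T (A x - b)
Stationarity (grad_x L = 0): Q x + c + A^T lambda = 0.
Primal feasibility: A x = b.

This gives the KKT block system:
  [ Q   A^T ] [ x     ]   [-c ]
  [ A    0  ] [ lambda ] = [ b ]

Solving the linear system:
  x*      = (-1.2366, 0.2061, -0.7634)
  lambda* = (-8.6336)
  f(x*)   = 9.3053

x* = (-1.2366, 0.2061, -0.7634), lambda* = (-8.6336)


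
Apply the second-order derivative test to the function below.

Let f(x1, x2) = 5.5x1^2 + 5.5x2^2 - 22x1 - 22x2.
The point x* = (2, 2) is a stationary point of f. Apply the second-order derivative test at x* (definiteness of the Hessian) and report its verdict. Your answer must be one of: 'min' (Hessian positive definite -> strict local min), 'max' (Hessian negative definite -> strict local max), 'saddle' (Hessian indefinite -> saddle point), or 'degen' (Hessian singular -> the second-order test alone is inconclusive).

Compute the Hessian H = grad^2 f:
  H = [[11, 0], [0, 11]]
Verify stationarity: grad f(x*) = H x* + g = (0, 0).
Eigenvalues of H: 11, 11.
Both eigenvalues > 0, so H is positive definite -> x* is a strict local min.

min


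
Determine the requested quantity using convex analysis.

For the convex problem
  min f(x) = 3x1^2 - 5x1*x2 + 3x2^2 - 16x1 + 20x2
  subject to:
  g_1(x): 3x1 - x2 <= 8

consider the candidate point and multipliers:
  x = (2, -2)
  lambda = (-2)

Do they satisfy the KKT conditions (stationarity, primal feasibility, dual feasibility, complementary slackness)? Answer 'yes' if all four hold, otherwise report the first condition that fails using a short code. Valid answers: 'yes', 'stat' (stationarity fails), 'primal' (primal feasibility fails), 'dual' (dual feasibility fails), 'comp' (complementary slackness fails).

Gradient of f: grad f(x) = Q x + c = (6, -2)
Constraint values g_i(x) = a_i^T x - b_i:
  g_1((2, -2)) = 0
Stationarity residual: grad f(x) + sum_i lambda_i a_i = (0, 0)
  -> stationarity OK
Primal feasibility (all g_i <= 0): OK
Dual feasibility (all lambda_i >= 0): FAILS
Complementary slackness (lambda_i * g_i(x) = 0 for all i): OK

Verdict: the first failing condition is dual_feasibility -> dual.

dual


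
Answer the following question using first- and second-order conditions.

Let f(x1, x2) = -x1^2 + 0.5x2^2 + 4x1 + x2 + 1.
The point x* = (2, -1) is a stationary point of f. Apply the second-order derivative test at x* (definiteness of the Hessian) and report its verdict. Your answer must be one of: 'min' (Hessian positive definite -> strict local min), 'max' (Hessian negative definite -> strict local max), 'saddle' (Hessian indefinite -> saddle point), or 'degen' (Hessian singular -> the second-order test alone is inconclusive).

Compute the Hessian H = grad^2 f:
  H = [[-2, 0], [0, 1]]
Verify stationarity: grad f(x*) = H x* + g = (0, 0).
Eigenvalues of H: -2, 1.
Eigenvalues have mixed signs, so H is indefinite -> x* is a saddle point.

saddle


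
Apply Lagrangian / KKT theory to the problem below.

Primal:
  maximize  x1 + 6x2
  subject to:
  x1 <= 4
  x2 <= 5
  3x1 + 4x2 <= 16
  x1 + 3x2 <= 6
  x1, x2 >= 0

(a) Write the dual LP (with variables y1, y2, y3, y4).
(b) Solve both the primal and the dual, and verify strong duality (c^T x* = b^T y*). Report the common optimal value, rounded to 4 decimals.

The standard primal-dual pair for 'max c^T x s.t. A x <= b, x >= 0' is:
  Dual:  min b^T y  s.t.  A^T y >= c,  y >= 0.

So the dual LP is:
  minimize  4y1 + 5y2 + 16y3 + 6y4
  subject to:
    y1 + 3y3 + y4 >= 1
    y2 + 4y3 + 3y4 >= 6
    y1, y2, y3, y4 >= 0

Solving the primal: x* = (0, 2).
  primal value c^T x* = 12.
Solving the dual: y* = (0, 0, 0, 2).
  dual value b^T y* = 12.
Strong duality: c^T x* = b^T y*. Confirmed.

12


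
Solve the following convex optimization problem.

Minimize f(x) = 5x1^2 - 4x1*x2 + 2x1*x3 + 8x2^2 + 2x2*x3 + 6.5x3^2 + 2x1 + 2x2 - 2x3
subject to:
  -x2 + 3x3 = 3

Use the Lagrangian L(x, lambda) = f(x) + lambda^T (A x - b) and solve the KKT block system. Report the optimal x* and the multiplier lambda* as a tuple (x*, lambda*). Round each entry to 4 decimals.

Form the Lagrangian:
  L(x, lambda) = (1/2) x^T Q x + c^T x + lambda^T (A x - b)
Stationarity (grad_x L = 0): Q x + c + A^T lambda = 0.
Primal feasibility: A x = b.

This gives the KKT block system:
  [ Q   A^T ] [ x     ]   [-c ]
  [ A    0  ] [ lambda ] = [ b ]

Solving the linear system:
  x*      = (-0.5698, -0.5094, 0.8302)
  lambda* = (-2.2113)
  f(x*)   = 1.4075

x* = (-0.5698, -0.5094, 0.8302), lambda* = (-2.2113)


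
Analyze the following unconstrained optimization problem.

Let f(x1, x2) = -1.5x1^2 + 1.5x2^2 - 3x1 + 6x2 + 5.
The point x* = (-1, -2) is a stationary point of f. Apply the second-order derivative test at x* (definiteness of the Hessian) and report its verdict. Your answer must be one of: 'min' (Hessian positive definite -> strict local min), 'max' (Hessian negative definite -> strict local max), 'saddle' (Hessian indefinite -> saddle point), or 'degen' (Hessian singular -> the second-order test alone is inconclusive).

Compute the Hessian H = grad^2 f:
  H = [[-3, 0], [0, 3]]
Verify stationarity: grad f(x*) = H x* + g = (0, 0).
Eigenvalues of H: -3, 3.
Eigenvalues have mixed signs, so H is indefinite -> x* is a saddle point.

saddle


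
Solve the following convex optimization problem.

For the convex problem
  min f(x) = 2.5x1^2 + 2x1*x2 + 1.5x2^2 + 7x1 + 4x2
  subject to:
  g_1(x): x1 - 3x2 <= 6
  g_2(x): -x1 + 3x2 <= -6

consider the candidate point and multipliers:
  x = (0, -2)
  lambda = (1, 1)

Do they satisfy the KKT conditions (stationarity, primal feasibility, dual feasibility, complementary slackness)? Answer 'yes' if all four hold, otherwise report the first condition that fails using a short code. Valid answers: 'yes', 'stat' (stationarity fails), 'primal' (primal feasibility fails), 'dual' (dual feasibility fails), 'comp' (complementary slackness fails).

Gradient of f: grad f(x) = Q x + c = (3, -2)
Constraint values g_i(x) = a_i^T x - b_i:
  g_1((0, -2)) = 0
  g_2((0, -2)) = 0
Stationarity residual: grad f(x) + sum_i lambda_i a_i = (3, -2)
  -> stationarity FAILS
Primal feasibility (all g_i <= 0): OK
Dual feasibility (all lambda_i >= 0): OK
Complementary slackness (lambda_i * g_i(x) = 0 for all i): OK

Verdict: the first failing condition is stationarity -> stat.

stat
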